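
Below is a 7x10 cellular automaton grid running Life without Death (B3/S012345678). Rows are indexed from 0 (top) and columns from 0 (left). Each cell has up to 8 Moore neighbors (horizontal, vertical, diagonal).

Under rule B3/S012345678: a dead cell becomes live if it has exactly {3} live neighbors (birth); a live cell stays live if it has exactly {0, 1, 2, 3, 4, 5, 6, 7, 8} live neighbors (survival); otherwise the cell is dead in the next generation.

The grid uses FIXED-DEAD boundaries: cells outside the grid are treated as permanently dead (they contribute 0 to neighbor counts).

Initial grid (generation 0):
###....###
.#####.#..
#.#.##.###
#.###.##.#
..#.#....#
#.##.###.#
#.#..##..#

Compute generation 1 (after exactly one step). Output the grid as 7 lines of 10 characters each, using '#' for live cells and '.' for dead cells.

Simulating step by step:
Generation 0 (given above): 41 live cells
Generation 1: 47 live cells
(generation 1 grid is the final answer)

Answer: ###.#.####
.#####.#..
#.#.##.###
#.###.##.#
..#.#....#
#.##.###.#
#.########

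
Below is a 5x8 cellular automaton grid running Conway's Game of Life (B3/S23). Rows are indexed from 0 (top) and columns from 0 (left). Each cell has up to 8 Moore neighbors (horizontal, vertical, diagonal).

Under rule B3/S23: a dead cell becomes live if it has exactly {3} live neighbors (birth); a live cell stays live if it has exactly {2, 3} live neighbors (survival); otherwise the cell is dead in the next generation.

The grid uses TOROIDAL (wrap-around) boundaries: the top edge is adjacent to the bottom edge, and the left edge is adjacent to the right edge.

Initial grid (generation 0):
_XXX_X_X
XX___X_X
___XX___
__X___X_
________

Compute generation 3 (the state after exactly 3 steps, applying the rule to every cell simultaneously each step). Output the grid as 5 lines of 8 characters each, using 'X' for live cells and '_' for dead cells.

Simulating step by step:
Generation 0 (given above): 13 live cells
Generation 1: 19 live cells
_XX_X__X
_X___X_X
XXXXXXXX
___X____
_X_X__X_
Generation 2: 13 live cells
_X_XXX_X
________
_X_X_X_X
________
XX_XX___
Generation 3: 11 live cells
(generation 3 grid is the final answer)

Answer: _X_X_X__
___X_X__
________
_X_X____
XX_X_X__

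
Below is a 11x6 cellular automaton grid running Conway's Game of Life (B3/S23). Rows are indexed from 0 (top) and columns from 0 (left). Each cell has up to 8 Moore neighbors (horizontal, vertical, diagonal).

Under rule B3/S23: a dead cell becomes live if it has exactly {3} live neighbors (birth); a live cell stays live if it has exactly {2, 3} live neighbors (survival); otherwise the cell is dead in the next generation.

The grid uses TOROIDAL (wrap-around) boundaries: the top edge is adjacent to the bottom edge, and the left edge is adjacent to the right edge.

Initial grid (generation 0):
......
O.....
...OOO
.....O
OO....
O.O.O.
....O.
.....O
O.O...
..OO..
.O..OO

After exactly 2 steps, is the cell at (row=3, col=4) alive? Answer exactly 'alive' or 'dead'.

Answer: alive

Derivation:
Simulating step by step:
Generation 0 (given above): 19 live cells
Generation 1: 26 live cells
O....O
....OO
O...OO
.....O
OO....
O..O..
...OO.
.....O
.OOO..
O.OOOO
..OOO.
Generation 2: 20 live cells
O.....
......
O.....
.O..O.
OO...O
OOOOOO
...OOO
......
.O....
O....O
..O...

Cell (3,4) at generation 2: 1 -> alive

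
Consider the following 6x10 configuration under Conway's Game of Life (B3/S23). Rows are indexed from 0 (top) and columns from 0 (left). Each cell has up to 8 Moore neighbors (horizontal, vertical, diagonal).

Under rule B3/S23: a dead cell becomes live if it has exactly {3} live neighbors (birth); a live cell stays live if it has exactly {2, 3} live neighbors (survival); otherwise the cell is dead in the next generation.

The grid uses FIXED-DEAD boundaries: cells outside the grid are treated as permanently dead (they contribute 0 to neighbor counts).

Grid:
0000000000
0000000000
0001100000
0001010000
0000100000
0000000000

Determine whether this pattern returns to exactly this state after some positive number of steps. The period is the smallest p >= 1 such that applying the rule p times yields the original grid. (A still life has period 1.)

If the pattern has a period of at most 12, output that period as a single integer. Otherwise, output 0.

Answer: 1

Derivation:
Simulating and comparing each generation to the original:
Gen 0 (original, given above): 5 live cells
Gen 1: 5 live cells, MATCHES original -> period = 1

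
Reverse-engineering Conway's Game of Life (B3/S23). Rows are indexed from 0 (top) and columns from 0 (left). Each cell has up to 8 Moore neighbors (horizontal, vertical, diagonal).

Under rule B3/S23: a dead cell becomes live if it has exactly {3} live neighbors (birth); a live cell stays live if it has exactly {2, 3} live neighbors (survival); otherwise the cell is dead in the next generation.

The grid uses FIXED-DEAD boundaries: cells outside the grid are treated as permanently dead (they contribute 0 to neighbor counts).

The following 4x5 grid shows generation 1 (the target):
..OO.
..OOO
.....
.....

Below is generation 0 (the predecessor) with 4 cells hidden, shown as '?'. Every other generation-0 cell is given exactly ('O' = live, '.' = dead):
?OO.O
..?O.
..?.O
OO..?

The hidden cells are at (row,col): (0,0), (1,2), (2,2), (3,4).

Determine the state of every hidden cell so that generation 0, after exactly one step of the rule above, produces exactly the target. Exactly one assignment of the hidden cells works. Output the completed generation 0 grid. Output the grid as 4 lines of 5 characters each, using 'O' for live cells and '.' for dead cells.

Answer: .OO.O
...O.
....O
OO...

Derivation:
Hidden generation-0 cells (in order): (0,0), (1,2), (2,2), (3,4).
A hidden cell only influences target cells in its own 3x3 neighborhood. Try each of the 2^4 = 16 assignments, step the completed generation 0 forward once under B3/S23, and compare with the target:
  (0,0)=. (1,2)=. (2,2)=. (3,4)=. -> step reproduces the target at every cell -> ACCEPT
  (0,0)=. (1,2)=. (2,2)=. (3,4)=O -> step gives (2,3)='O' but target has '.' -> reject
  (0,0)=. (1,2)=. (2,2)=O (3,4)=. -> step gives (1,1)='O' but target has '.' -> reject
  (0,0)=. (1,2)=. (2,2)=O (3,4)=O -> step gives (1,1)='O' but target has '.' -> reject
  (0,0)=. (1,2)=O (2,2)=. (3,4)=. -> step gives (0,1)='O' but target has '.' -> reject
  (0,0)=. (1,2)=O (2,2)=. (3,4)=O -> step gives (0,1)='O' but target has '.' -> reject
  (0,0)=. (1,2)=O (2,2)=O (3,4)=. -> step gives (0,1)='O' but target has '.' -> reject
  (0,0)=. (1,2)=O (2,2)=O (3,4)=O -> step gives (0,1)='O' but target has '.' -> reject
  (0,0)=O (1,2)=. (2,2)=. (3,4)=. -> step gives (0,1)='O' but target has '.' -> reject
  (0,0)=O (1,2)=. (2,2)=. (3,4)=O -> step gives (0,1)='O' but target has '.' -> reject
  (0,0)=O (1,2)=. (2,2)=O (3,4)=. -> step gives (0,1)='O' but target has '.' -> reject
  (0,0)=O (1,2)=. (2,2)=O (3,4)=O -> step gives (0,1)='O' but target has '.' -> reject
  (0,0)=O (1,2)=O (2,2)=. (3,4)=. -> step gives (0,1)='O' but target has '.' -> reject
  (0,0)=O (1,2)=O (2,2)=. (3,4)=O -> step gives (0,1)='O' but target has '.' -> reject
  (0,0)=O (1,2)=O (2,2)=O (3,4)=. -> step gives (0,1)='O' but target has '.' -> reject
  (0,0)=O (1,2)=O (2,2)=O (3,4)=O -> step gives (0,1)='O' but target has '.' -> reject
Unique solution: (0,0)=dead, (1,2)=dead, (2,2)=dead, (3,4)=dead.
Check: live-neighbor counts of every cell in the completed generation 0:
11231
12333
22221
11111
Applying B3/S23 to generation 0 with these counts gives:
..OO.
..OOO
.....
.....
which matches the target exactly.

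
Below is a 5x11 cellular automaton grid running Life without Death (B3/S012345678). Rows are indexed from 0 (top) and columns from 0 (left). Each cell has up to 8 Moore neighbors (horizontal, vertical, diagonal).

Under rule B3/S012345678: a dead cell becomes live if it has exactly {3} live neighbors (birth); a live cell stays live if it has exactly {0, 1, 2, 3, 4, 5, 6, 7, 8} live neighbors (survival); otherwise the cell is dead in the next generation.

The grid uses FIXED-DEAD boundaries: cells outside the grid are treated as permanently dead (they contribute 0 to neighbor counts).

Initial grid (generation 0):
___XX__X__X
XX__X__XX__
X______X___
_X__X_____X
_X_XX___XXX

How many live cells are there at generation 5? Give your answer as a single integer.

Simulating step by step:
Generation 0 (given above): 20 live cells
Generation 1: 29 live cells
___XX__XX_X
XX_XX_XXX__
X______XX__
XXXXX___X_X
_XXXX___XXX
Generation 2: 38 live cells
__XXXXXXXXX
XXXXXXXXX__
X____XXXX__
XXXXX___X_X
XXXXX___XXX
Generation 3: 39 live cells
__XXXXXXXXX
XXXXXXXXX__
X____XXXX__
XXXXX_X_X_X
XXXXX___XXX
Generation 4: 41 live cells
__XXXXXXXXX
XXXXXXXXX__
X____XXXX__
XXXXX_X_X_X
XXXXXX_XXXX
Generation 5: 42 live cells
__XXXXXXXXX
XXXXXXXXX__
X____XXXX__
XXXXX_X_X_X
XXXXXXXXXXX
Population at generation 5: 42

Answer: 42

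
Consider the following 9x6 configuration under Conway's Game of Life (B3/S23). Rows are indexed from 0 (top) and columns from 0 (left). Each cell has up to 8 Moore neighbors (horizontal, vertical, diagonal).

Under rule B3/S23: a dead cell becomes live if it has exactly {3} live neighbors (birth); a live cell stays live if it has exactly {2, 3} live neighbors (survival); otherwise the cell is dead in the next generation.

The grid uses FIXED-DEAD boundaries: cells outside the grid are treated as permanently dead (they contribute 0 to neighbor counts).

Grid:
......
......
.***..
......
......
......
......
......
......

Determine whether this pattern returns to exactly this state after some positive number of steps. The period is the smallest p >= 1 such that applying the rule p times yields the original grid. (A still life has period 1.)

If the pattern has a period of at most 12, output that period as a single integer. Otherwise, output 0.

Simulating and comparing each generation to the original:
Gen 0 (original, given above): 3 live cells
Gen 1: 3 live cells, differs from original
Gen 2: 3 live cells, MATCHES original -> period = 2

Answer: 2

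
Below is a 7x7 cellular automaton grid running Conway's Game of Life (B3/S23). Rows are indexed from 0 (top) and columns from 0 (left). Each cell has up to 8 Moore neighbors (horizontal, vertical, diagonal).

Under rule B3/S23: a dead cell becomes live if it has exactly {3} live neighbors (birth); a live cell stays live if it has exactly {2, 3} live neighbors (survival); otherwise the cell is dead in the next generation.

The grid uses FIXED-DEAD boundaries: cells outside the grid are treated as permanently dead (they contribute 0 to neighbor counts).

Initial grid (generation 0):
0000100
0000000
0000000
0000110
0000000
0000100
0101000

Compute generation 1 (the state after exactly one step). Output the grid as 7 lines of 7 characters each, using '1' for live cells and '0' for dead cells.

Simulating step by step:
Generation 0 (given above): 6 live cells
Generation 1: 2 live cells
(generation 1 grid is the final answer)

Answer: 0000000
0000000
0000000
0000000
0000110
0000000
0000000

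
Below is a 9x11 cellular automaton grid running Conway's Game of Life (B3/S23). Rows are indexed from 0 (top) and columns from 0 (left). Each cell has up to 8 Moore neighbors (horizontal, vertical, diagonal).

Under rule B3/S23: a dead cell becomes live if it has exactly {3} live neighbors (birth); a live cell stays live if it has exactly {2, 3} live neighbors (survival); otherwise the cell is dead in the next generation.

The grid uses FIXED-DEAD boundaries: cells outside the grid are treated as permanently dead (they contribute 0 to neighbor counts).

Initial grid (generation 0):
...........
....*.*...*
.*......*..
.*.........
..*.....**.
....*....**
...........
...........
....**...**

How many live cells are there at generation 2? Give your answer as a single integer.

Answer: 6

Derivation:
Simulating step by step:
Generation 0 (given above): 16 live cells
Generation 1: 10 live cells
...........
...........
...........
.**.....**.
........***
........***
...........
...........
...........
Generation 2: 6 live cells
...........
...........
...........
........*.*
.......*...
........*.*
.........*.
...........
...........
Population at generation 2: 6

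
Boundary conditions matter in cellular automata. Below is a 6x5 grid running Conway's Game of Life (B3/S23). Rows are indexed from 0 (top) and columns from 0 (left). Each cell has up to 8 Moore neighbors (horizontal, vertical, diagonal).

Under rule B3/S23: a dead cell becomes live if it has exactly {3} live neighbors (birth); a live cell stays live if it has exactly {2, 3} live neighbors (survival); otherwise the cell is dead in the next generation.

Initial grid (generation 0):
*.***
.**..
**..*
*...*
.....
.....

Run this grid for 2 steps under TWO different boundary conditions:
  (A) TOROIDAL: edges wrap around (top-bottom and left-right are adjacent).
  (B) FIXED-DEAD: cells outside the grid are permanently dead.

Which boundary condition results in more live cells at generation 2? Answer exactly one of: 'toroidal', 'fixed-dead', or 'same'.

Answer: toroidal

Derivation:
Under TOROIDAL boundary, generation 2:
*.*..
**...
*.***
*.*.*
*..**
*.*..
Population = 16

Under FIXED-DEAD boundary, generation 2:
...*.
.*..*
*.**.
***..
.....
.....
Population = 9

Comparison: toroidal=16, fixed-dead=9 -> toroidal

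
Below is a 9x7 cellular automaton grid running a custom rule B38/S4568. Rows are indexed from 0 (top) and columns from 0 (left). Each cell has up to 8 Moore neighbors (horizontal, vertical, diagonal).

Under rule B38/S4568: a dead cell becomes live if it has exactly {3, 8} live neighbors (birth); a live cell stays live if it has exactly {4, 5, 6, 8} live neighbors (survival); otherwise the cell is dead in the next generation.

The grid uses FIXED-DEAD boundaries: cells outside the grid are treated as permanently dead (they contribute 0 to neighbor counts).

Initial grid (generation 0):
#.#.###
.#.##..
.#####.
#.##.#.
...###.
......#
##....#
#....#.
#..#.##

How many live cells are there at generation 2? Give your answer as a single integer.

Answer: 17

Derivation:
Simulating step by step:
Generation 0 (given above): 30 live cells
Generation 1: 23 live cells
.#.....
##.##.#
#####..
..#####
..#.#.#
....#..
.....#.
....#..
....#..
Generation 2: 17 live cells
#.#....
##.#.#.
.##.#.#
..#.##.
....#..
...#...
....#..
.....#.
.......
Population at generation 2: 17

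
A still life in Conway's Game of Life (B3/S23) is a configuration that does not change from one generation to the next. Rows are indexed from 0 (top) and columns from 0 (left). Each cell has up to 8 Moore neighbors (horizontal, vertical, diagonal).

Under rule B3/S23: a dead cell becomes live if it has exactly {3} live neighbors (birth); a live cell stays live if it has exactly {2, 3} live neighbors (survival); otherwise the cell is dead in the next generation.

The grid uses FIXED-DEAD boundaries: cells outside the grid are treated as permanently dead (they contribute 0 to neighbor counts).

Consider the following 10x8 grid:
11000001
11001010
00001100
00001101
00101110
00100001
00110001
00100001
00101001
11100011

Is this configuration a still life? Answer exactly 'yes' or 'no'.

Answer: no

Derivation:
Compute generation 1 and compare to generation 0 (given above):
Generation 1:
11000000
11001010
00010000
00000000
00001001
01101101
01110011
01100011
00100001
01110011
Cell (0,7) differs: gen0=1 vs gen1=0 -> NOT a still life.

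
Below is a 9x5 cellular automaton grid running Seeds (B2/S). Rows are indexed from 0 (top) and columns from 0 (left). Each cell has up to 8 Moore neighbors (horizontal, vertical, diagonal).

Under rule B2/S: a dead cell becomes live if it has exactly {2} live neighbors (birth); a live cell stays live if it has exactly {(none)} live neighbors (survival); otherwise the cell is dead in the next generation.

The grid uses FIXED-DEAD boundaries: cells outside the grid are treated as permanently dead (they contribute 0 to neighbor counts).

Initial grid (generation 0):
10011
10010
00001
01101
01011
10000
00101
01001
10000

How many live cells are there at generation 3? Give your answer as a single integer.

Simulating step by step:
Generation 0 (given above): 18 live cells
Generation 1: 10 live cells
01100
01100
10000
10000
00000
00000
10000
10100
01000
Generation 2: 7 live cells
10010
00010
00100
01000
00000
00000
00000
00000
10100
Generation 3: 9 live cells
00101
01001
01010
00100
00000
00000
00000
01000
01000
Population at generation 3: 9

Answer: 9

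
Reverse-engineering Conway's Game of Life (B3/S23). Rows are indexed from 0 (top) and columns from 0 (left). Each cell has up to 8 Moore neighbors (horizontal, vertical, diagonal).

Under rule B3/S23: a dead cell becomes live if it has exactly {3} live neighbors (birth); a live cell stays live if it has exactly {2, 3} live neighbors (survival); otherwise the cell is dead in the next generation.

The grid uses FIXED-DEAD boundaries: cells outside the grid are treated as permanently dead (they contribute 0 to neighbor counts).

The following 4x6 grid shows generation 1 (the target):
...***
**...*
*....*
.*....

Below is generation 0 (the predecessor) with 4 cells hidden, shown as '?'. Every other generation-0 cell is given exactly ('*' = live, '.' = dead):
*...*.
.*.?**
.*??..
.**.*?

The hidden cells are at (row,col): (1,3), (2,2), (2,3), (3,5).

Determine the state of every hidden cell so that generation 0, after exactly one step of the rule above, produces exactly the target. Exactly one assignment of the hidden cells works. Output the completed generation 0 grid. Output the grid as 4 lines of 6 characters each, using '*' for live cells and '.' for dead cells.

Hidden generation-0 cells (in order): (1,3), (2,2), (2,3), (3,5).
A hidden cell only influences target cells in its own 3x3 neighborhood. Try each of the 2^4 = 16 assignments, step the completed generation 0 forward once under B3/S23, and compare with the target:
  (1,3)=. (2,2)=. (2,3)=. (3,5)=. -> step gives (0,3)='.' but target has '*' -> reject
  (1,3)=. (2,2)=. (2,3)=. (3,5)=* -> step gives (0,3)='.' but target has '*' -> reject
  (1,3)=. (2,2)=. (2,3)=* (3,5)=. -> step gives (0,3)='.' but target has '*' -> reject
  (1,3)=. (2,2)=. (2,3)=* (3,5)=* -> step gives (0,3)='.' but target has '*' -> reject
  (1,3)=. (2,2)=* (2,3)=. (3,5)=. -> step gives (0,3)='.' but target has '*' -> reject
  (1,3)=. (2,2)=* (2,3)=. (3,5)=* -> step gives (0,3)='.' but target has '*' -> reject
  (1,3)=. (2,2)=* (2,3)=* (3,5)=. -> step gives (0,3)='.' but target has '*' -> reject
  (1,3)=. (2,2)=* (2,3)=* (3,5)=* -> step gives (0,3)='.' but target has '*' -> reject
  (1,3)=* (2,2)=. (2,3)=. (3,5)=. -> step gives (1,2)='*' but target has '.' -> reject
  (1,3)=* (2,2)=. (2,3)=. (3,5)=* -> step gives (1,2)='*' but target has '.' -> reject
  (1,3)=* (2,2)=. (2,3)=* (3,5)=. -> step gives (1,3)='*' but target has '.' -> reject
  (1,3)=* (2,2)=. (2,3)=* (3,5)=* -> step gives (1,3)='*' but target has '.' -> reject
  (1,3)=* (2,2)=* (2,3)=. (3,5)=. -> step gives (1,3)='*' but target has '.' -> reject
  (1,3)=* (2,2)=* (2,3)=. (3,5)=* -> step gives (1,3)='*' but target has '.' -> reject
  (1,3)=* (2,2)=* (2,3)=* (3,5)=. -> step reproduces the target at every cell -> ACCEPT
  (1,3)=* (2,2)=* (2,3)=* (3,5)=* -> step gives (2,5)='.' but target has '*' -> reject
Unique solution: (1,3)=live, (2,2)=live, (2,3)=live, (3,5)=dead.
Check: live-neighbor counts of every cell in the completed generation 0:
122333
335442
346553
234411
Applying B3/S23 to generation 0 with these counts gives:
...***
**...*
*....*
.*....
which matches the target exactly.

Answer: *...*.
.*.***
.***..
.**.*.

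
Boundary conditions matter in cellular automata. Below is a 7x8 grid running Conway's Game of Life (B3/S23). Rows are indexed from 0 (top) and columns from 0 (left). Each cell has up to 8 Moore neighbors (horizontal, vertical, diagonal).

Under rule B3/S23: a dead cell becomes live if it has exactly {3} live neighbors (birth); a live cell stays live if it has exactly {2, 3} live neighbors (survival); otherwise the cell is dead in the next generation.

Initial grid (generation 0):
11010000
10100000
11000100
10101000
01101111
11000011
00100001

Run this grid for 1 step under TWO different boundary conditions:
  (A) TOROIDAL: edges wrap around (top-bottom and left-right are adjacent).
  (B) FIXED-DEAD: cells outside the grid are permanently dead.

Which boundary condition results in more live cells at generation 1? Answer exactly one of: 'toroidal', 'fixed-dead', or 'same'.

Answer: fixed-dead

Derivation:
Under TOROIDAL boundary, generation 1:
10010001
00100001
10110001
00101000
00101000
00010000
00100010
Population = 16

Under FIXED-DEAD boundary, generation 1:
11100000
00100000
10110000
10101000
00101001
10010000
01000011
Population = 18

Comparison: toroidal=16, fixed-dead=18 -> fixed-dead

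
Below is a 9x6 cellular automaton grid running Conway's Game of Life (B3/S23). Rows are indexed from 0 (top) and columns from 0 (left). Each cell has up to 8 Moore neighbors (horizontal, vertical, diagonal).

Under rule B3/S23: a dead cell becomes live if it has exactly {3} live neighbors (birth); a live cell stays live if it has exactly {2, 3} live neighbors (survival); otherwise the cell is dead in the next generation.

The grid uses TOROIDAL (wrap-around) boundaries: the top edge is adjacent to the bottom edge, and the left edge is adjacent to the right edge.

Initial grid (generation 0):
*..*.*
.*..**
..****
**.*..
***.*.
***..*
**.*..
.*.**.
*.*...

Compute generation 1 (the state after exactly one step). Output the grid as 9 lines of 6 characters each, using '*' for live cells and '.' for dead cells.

Answer: ..**..
.*....
......
......
....*.
....*.
...*..
...***
*.*...

Derivation:
Simulating step by step:
Generation 0 (given above): 29 live cells
Generation 1: 11 live cells
(generation 1 grid is the final answer)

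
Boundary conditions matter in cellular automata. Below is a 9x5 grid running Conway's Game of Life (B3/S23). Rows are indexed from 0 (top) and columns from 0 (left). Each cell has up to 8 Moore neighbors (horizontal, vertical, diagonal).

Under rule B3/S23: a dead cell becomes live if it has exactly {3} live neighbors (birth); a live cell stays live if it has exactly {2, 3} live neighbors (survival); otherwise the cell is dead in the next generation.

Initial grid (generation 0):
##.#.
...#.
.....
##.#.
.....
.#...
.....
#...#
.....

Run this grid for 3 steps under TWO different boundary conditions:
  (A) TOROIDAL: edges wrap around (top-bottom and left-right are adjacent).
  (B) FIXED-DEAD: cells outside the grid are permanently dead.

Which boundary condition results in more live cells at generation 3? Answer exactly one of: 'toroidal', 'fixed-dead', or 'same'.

Answer: toroidal

Derivation:
Under TOROIDAL boundary, generation 3:
..###
..###
.....
.##..
###.#
.....
.....
.....
.#...
Population = 13

Under FIXED-DEAD boundary, generation 3:
..#..
..#..
.#.#.
.....
.##..
.....
.....
.....
.....
Population = 6

Comparison: toroidal=13, fixed-dead=6 -> toroidal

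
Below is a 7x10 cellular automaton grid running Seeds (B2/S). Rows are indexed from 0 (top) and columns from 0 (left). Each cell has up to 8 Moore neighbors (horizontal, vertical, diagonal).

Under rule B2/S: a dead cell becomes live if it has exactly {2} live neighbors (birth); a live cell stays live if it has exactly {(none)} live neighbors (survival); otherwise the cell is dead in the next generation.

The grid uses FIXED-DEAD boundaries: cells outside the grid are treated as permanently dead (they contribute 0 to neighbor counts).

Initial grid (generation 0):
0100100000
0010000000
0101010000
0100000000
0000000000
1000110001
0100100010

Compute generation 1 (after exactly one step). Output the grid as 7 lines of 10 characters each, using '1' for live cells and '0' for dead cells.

Simulating step by step:
Generation 0 (given above): 14 live cells
Generation 1: 18 live cells
(generation 1 grid is the final answer)

Answer: 0011000000
1000010000
1000100000
1000100000
1100110000
0101000010
1001000001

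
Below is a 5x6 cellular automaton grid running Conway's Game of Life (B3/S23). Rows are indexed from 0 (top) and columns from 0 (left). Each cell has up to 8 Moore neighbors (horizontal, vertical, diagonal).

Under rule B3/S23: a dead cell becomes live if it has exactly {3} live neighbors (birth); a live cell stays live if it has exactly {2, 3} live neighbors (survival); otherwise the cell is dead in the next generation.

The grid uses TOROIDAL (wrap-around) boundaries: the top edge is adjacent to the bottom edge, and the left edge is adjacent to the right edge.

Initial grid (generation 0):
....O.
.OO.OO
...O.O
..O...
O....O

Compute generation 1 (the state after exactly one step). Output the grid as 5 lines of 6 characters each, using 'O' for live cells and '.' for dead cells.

Answer: .O.OO.
O.O..O
OO.O.O
O...OO
.....O

Derivation:
Simulating step by step:
Generation 0 (given above): 10 live cells
Generation 1: 14 live cells
(generation 1 grid is the final answer)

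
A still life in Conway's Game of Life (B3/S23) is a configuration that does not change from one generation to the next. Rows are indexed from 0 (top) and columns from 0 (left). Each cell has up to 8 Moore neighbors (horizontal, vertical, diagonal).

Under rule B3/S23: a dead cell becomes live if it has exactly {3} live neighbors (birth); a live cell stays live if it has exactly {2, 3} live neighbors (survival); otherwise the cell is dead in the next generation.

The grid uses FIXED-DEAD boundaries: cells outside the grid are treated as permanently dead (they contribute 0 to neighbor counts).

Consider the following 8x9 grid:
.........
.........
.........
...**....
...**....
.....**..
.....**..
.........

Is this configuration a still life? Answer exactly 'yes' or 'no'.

Compute generation 1 and compare to generation 0 (given above):
Generation 1:
.........
.........
.........
...**....
...*.....
......*..
.....**..
.........
Cell (4,4) differs: gen0=1 vs gen1=0 -> NOT a still life.

Answer: no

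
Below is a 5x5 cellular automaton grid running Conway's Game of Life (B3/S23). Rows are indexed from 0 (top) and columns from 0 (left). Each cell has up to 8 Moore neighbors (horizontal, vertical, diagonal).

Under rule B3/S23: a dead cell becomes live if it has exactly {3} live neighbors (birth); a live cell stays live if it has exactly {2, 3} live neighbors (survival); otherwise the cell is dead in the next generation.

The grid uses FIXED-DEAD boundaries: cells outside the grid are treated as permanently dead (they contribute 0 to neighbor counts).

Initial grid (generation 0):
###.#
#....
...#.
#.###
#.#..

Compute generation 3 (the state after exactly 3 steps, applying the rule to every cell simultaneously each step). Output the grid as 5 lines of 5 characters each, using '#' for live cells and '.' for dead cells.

Answer: ##...
#..#.
...##
...##
.....

Derivation:
Simulating step by step:
Generation 0 (given above): 12 live cells
Generation 1: 12 live cells
##...
#.##.
.####
..#.#
..#..
Generation 2: 8 live cells
###..
#...#
....#
....#
...#.
Generation 3: 8 live cells
(generation 3 grid is the final answer)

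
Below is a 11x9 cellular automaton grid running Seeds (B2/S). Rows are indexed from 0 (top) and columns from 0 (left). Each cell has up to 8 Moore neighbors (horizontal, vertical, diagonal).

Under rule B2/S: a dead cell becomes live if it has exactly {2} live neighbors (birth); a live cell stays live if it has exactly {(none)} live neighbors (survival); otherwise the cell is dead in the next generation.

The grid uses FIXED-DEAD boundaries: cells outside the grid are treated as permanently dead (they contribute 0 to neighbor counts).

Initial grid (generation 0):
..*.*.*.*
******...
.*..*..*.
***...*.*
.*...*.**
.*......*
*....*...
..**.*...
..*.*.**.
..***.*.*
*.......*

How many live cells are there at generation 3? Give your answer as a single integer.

Simulating step by step:
Generation 0 (given above): 40 live cells
Generation 1: 17 live cells
*......*.
........*
........*
...**....
.........
..*.**...
...*..*..
.......*.
........*
.........
.**.**...
Generation 2: 17 live cells
........*
.........
...**..*.
.........
..*......
......*..
..*....*.
......*.*
.......*.
.*****...
...*.....
Generation 3: 17 live cells
.........
...**..**
.........
..*.*....
.........
.***...*.
.....*..*
.........
.*......*
......*..
.*...*...
Population at generation 3: 17

Answer: 17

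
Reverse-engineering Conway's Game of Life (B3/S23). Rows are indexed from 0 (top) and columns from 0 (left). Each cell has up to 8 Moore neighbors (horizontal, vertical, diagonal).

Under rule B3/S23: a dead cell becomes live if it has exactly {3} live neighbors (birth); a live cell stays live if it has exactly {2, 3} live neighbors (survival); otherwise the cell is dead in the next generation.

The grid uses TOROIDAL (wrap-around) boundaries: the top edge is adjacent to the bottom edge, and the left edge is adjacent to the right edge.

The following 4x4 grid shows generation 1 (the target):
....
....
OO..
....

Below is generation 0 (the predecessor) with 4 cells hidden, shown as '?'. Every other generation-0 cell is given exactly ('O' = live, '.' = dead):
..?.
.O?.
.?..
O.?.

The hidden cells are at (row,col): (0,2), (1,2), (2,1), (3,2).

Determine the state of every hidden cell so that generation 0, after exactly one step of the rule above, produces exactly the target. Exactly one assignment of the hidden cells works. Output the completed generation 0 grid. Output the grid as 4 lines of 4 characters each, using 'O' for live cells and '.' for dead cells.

Answer: ....
.O..
.O..
O...

Derivation:
Hidden generation-0 cells (in order): (0,2), (1,2), (2,1), (3,2).
A hidden cell only influences target cells in its own 3x3 neighborhood. Try each of the 2^4 = 16 assignments, step the completed generation 0 forward once under B3/S23, and compare with the target:
  (0,2)=. (1,2)=. (2,1)=. (3,2)=. -> step gives (2,0)='.' but target has 'O' -> reject
  (0,2)=. (1,2)=. (2,1)=. (3,2)=O -> step gives (0,1)='O' but target has '.' -> reject
  (0,2)=. (1,2)=. (2,1)=O (3,2)=. -> step reproduces the target at every cell -> ACCEPT
  (0,2)=. (1,2)=. (2,1)=O (3,2)=O -> step gives (0,1)='O' but target has '.' -> reject
  (0,2)=. (1,2)=O (2,1)=. (3,2)=. -> step gives (0,1)='O' but target has '.' -> reject
  (0,2)=. (1,2)=O (2,1)=. (3,2)=O -> step gives (0,2)='O' but target has '.' -> reject
  (0,2)=. (1,2)=O (2,1)=O (3,2)=. -> step gives (0,1)='O' but target has '.' -> reject
  (0,2)=. (1,2)=O (2,1)=O (3,2)=O -> step gives (0,2)='O' but target has '.' -> reject
  (0,2)=O (1,2)=. (2,1)=. (3,2)=. -> step gives (0,1)='O' but target has '.' -> reject
  (0,2)=O (1,2)=. (2,1)=. (3,2)=O -> step gives (0,2)='O' but target has '.' -> reject
  (0,2)=O (1,2)=. (2,1)=O (3,2)=. -> step gives (0,1)='O' but target has '.' -> reject
  (0,2)=O (1,2)=. (2,1)=O (3,2)=O -> step gives (0,2)='O' but target has '.' -> reject
  (0,2)=O (1,2)=O (2,1)=. (3,2)=. -> step gives (0,2)='O' but target has '.' -> reject
  (0,2)=O (1,2)=O (2,1)=. (3,2)=O -> step gives (0,2)='O' but target has '.' -> reject
  (0,2)=O (1,2)=O (2,1)=O (3,2)=. -> step gives (0,2)='O' but target has '.' -> reject
  (0,2)=O (1,2)=O (2,1)=O (3,2)=O -> step gives (0,2)='O' but target has '.' -> reject
Unique solution: (0,2)=dead, (1,2)=dead, (2,1)=live, (3,2)=dead.
Check: live-neighbor counts of every cell in the completed generation 0:
2211
2120
3221
1211
Applying B3/S23 to generation 0 with these counts gives:
....
....
OO..
....
which matches the target exactly.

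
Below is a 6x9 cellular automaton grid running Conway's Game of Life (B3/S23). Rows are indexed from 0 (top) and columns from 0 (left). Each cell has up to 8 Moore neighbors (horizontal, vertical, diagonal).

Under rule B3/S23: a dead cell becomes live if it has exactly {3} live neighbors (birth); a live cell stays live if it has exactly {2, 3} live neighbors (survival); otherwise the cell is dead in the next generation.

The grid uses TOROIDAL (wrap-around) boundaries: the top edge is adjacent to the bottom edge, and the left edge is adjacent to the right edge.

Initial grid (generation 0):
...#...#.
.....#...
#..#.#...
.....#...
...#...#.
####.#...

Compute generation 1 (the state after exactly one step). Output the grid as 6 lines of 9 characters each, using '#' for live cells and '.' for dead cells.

Answer: .#.#..#..
......#..
.....##..
......#..
.#.#..#..
.#.#..#.#

Derivation:
Simulating step by step:
Generation 0 (given above): 14 live cells
Generation 1: 14 live cells
(generation 1 grid is the final answer)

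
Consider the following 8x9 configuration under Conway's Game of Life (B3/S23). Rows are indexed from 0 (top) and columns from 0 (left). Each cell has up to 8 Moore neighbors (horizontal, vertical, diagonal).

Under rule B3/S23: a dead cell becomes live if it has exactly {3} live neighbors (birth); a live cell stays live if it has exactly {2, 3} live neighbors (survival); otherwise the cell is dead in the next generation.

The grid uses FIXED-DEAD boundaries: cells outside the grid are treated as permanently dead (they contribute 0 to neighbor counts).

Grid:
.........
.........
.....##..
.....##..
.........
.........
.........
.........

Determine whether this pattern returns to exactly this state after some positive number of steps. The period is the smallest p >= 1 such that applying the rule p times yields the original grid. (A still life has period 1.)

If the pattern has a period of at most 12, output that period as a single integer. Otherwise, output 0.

Answer: 1

Derivation:
Simulating and comparing each generation to the original:
Gen 0 (original, given above): 4 live cells
Gen 1: 4 live cells, MATCHES original -> period = 1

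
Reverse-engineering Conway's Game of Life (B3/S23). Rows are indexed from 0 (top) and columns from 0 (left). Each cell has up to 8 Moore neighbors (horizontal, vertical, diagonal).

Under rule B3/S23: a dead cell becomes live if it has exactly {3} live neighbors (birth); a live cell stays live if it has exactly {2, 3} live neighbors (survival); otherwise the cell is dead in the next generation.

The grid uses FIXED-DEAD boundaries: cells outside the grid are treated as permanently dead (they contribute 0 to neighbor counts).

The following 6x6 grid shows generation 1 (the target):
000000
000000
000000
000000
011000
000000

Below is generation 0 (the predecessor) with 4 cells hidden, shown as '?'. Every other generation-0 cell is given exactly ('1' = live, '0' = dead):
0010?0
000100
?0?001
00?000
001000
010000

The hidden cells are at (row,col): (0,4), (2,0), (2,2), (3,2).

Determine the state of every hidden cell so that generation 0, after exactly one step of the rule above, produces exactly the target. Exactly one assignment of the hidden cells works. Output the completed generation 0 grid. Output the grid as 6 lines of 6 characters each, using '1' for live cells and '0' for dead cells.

Answer: 001000
000100
000001
001000
001000
010000

Derivation:
Hidden generation-0 cells (in order): (0,4), (2,0), (2,2), (3,2).
A hidden cell only influences target cells in its own 3x3 neighborhood. Try each of the 2^4 = 16 assignments, step the completed generation 0 forward once under B3/S23, and compare with the target:
  (0,4)=0 (2,0)=0 (2,2)=0 (3,2)=0 -> step gives (4,1)='0' but target has '1' -> reject
  (0,4)=0 (2,0)=0 (2,2)=0 (3,2)=1 -> step reproduces the target at every cell -> ACCEPT
  (0,4)=0 (2,0)=0 (2,2)=1 (3,2)=0 -> step gives (1,2)='1' but target has '0' -> reject
  (0,4)=0 (2,0)=0 (2,2)=1 (3,2)=1 -> step gives (1,2)='1' but target has '0' -> reject
  (0,4)=0 (2,0)=1 (2,2)=0 (3,2)=0 -> step gives (4,1)='0' but target has '1' -> reject
  (0,4)=0 (2,0)=1 (2,2)=0 (3,2)=1 -> step gives (3,1)='1' but target has '0' -> reject
  (0,4)=0 (2,0)=1 (2,2)=1 (3,2)=0 -> step gives (1,1)='1' but target has '0' -> reject
  (0,4)=0 (2,0)=1 (2,2)=1 (3,2)=1 -> step gives (1,1)='1' but target has '0' -> reject
  (0,4)=1 (2,0)=0 (2,2)=0 (3,2)=0 -> step gives (0,3)='1' but target has '0' -> reject
  (0,4)=1 (2,0)=0 (2,2)=0 (3,2)=1 -> step gives (0,3)='1' but target has '0' -> reject
  (0,4)=1 (2,0)=0 (2,2)=1 (3,2)=0 -> step gives (0,3)='1' but target has '0' -> reject
  (0,4)=1 (2,0)=0 (2,2)=1 (3,2)=1 -> step gives (0,3)='1' but target has '0' -> reject
  (0,4)=1 (2,0)=1 (2,2)=0 (3,2)=0 -> step gives (0,3)='1' but target has '0' -> reject
  (0,4)=1 (2,0)=1 (2,2)=0 (3,2)=1 -> step gives (0,3)='1' but target has '0' -> reject
  (0,4)=1 (2,0)=1 (2,2)=1 (3,2)=0 -> step gives (0,3)='1' but target has '0' -> reject
  (0,4)=1 (2,0)=1 (2,2)=1 (3,2)=1 -> step gives (0,3)='1' but target has '0' -> reject
Unique solution: (0,4)=dead, (2,0)=dead, (2,2)=dead, (3,2)=live.
Check: live-neighbor counts of every cell in the completed generation 0:
011210
012121
012220
021211
132200
112100
Applying B3/S23 to generation 0 with these counts gives:
000000
000000
000000
000000
011000
000000
which matches the target exactly.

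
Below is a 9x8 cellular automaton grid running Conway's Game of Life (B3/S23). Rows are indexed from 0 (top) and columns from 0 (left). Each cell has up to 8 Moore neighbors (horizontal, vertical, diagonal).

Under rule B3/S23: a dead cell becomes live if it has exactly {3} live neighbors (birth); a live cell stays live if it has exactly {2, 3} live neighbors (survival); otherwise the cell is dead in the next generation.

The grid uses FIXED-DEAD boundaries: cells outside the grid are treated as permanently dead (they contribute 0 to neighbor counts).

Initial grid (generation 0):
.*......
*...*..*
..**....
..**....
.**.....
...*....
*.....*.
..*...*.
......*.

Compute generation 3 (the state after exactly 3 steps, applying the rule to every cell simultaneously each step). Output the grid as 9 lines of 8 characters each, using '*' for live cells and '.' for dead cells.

Answer: ..*.....
.*......
**......
*.......
*..*....
.**.....
........
.....***
........

Derivation:
Simulating step by step:
Generation 0 (given above): 16 live cells
Generation 1: 12 live cells
........
.***....
.**.*...
........
.*......
.**.....
........
.....***
........
Generation 2: 13 live cells
..*.....
.*.*....
.*......
.**.....
.**.....
.**.....
......*.
......*.
......*.
Generation 3: 12 live cells
(generation 3 grid is the final answer)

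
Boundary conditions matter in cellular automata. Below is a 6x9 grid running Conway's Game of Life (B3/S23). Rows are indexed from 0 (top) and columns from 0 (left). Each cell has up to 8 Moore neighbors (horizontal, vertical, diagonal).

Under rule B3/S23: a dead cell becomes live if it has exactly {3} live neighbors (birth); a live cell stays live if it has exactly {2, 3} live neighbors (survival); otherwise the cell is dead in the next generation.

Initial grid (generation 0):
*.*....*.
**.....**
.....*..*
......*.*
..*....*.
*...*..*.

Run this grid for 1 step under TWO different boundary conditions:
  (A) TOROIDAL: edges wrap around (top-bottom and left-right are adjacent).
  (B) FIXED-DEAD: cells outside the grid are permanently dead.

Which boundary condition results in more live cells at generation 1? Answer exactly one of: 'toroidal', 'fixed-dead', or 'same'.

Under TOROIDAL boundary, generation 1:
......**.
.*....**.
......*..
......*.*
......**.
...*..**.
Population = 13

Under FIXED-DEAD boundary, generation 1:
*......**
**....***
......*.*
......*.*
......***
.........
Population = 15

Comparison: toroidal=13, fixed-dead=15 -> fixed-dead

Answer: fixed-dead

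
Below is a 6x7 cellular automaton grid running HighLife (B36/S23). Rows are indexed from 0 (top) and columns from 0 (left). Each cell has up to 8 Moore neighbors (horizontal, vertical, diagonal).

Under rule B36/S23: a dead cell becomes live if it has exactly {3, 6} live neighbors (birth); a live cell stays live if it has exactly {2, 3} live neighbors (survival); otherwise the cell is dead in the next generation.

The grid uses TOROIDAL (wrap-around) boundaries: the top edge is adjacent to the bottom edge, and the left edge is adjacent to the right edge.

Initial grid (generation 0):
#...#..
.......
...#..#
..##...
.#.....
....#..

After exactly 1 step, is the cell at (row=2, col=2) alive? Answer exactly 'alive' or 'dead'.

Answer: alive

Derivation:
Simulating step by step:
Generation 0 (given above): 8 live cells
Generation 1: 6 live cells
.......
.......
..##...
..##...
..##...
.......

Cell (2,2) at generation 1: 1 -> alive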